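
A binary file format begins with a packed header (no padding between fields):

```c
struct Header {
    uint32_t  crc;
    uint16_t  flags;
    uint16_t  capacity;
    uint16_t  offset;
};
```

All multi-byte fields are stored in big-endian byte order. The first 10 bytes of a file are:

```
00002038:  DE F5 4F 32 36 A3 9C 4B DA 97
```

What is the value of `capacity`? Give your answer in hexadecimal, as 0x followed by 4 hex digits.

`capacity` follows `crc` (4 B), `flags` (2 B), so it starts at offset 4 + 2 = 6 and occupies 2 bytes.
Bytes at offsets 6..7: 9C 4B.
Big-endian: lowest address holds the most-significant byte.
The bytes are already most-significant first: 0x9C4B.

0x9C4B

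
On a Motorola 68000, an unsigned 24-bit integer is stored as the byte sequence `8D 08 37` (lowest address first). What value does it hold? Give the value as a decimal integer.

9242679

Big-endian stores the most-significant byte at the lowest address.
The bytes are already most-significant first: 0x8D0837.
0x8D0837 = 9242679.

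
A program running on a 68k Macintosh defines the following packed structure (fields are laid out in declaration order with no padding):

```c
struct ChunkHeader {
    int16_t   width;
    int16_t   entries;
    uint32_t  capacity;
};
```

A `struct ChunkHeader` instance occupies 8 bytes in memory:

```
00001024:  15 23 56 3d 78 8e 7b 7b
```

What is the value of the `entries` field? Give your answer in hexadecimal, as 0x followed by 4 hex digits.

`entries` follows `width` (2 bytes), so it starts at byte offset 2 and occupies 2 bytes.
Bytes at offsets 2..3: 56 3D.
Big-endian stores the most-significant byte at the lowest address.
The bytes are already most-significant first: 0x563D.

0x563D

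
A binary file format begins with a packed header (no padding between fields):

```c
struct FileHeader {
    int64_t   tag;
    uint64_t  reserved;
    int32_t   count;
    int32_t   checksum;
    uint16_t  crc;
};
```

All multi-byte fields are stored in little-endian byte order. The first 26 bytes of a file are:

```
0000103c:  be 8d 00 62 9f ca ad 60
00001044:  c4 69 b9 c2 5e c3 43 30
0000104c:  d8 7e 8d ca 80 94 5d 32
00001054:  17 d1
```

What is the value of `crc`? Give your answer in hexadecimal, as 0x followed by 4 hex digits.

0xD117

`crc` follows `tag` (8 B), `reserved` (8 B), `count` (4 B), `checksum` (4 B), so it starts at offset 8 + 8 + 4 + 4 = 24 and occupies 2 bytes.
Bytes at offsets 24..25: 17 D1.
In little-endian order the low byte comes first in memory.
Reassemble most-significant byte first: D1 17 → 0xD117.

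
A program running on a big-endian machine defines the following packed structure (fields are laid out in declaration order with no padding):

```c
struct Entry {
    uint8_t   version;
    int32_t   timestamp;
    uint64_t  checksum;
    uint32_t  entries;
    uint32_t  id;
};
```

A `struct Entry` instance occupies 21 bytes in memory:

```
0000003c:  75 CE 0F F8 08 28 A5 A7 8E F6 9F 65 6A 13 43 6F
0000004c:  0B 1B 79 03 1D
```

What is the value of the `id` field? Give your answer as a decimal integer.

460915485

`id` follows `version` (1 B), `timestamp` (4 B), `checksum` (8 B), `entries` (4 B), so it starts at offset 1 + 4 + 8 + 4 = 17 and occupies 4 bytes.
Bytes at offsets 17..20: 1B 79 03 1D.
Big-endian stores the most-significant byte at the lowest address.
The bytes are already most-significant first: 0x1B79031D.
0x1B79031D = 460915485.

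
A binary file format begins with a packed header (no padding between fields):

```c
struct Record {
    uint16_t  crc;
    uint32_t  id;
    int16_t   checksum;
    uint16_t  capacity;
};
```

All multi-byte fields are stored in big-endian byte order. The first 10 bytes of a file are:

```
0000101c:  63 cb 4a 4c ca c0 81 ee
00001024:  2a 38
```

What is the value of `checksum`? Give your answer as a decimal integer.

-32274

`checksum` follows `crc` (2 B), `id` (4 B), so it starts at offset 2 + 4 = 6 and occupies 2 bytes.
Bytes at offsets 6..7: 81 EE.
In big-endian order the high byte comes first in memory.
The bytes are already most-significant first: 0x81EE.
Top bit is set, so as a signed 16-bit value this is 0x81EE − 2^16 = -32274.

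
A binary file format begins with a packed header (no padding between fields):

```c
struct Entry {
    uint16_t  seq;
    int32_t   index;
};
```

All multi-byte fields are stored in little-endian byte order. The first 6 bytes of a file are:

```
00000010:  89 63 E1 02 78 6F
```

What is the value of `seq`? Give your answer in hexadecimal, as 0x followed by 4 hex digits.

0x6389

`seq` is the first field, at byte offset 0, occupying 2 bytes.
Bytes at offsets 0..1: 89 63.
In little-endian order the low byte comes first in memory.
Reassemble most-significant byte first: 63 89 → 0x6389.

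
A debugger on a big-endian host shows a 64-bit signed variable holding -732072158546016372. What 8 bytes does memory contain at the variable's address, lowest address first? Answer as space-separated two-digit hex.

F5 D7 28 40 1F E9 47 8C

Two's complement of -732072158546016372 in 64 bits: 732072158546016372 = 0x0A28D7BFE016B874; invert → 0xF5D728401FE9478B; add 1 → 0xF5D728401FE9478C.
Split into bytes (most-significant first): F5 D7 28 40 1F E9 47 8C.
Big-endian stores the most-significant byte at the lowest address.
So the memory order matches the most-significant-first order: F5 D7 28 40 1F E9 47 8C.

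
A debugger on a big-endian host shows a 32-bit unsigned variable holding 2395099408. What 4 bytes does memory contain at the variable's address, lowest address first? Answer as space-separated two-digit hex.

8E C2 51 10

2395099408 in hexadecimal, padded to 32 bits, is 0x8EC25110.
Split into bytes (most-significant first): 8E C2 51 10.
Big-endian stores the most-significant byte at the lowest address.
So the memory order matches the most-significant-first order: 8E C2 51 10.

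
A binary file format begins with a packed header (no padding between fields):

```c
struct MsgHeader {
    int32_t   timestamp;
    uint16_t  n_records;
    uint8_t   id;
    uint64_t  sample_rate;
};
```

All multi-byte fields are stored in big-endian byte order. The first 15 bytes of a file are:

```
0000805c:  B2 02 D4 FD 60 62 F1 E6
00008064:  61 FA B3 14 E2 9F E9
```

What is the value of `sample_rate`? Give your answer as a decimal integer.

`sample_rate` follows `timestamp` (4 B), `n_records` (2 B), `id` (1 B), so it starts at offset 4 + 2 + 1 = 7 and occupies 8 bytes.
Bytes at offsets 7..14: E6 61 FA B3 14 E2 9F E9.
Big-endian stores the most-significant byte at the lowest address.
The bytes are already most-significant first: 0xE661FAB314E29FE9.
0xE661FAB314E29FE9 = 16600825348520845289.

16600825348520845289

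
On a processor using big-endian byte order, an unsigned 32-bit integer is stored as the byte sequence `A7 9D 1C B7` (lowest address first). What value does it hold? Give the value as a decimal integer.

2812091575

In big-endian order the high byte comes first in memory.
The bytes are already most-significant first: 0xA79D1CB7.
0xA79D1CB7 = 2812091575.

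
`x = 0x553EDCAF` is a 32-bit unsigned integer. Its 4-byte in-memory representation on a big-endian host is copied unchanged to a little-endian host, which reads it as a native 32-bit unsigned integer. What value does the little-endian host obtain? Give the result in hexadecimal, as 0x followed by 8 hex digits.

0xAFDC3E55

Stored big-endian, the bytes at ascending addresses are 55 3E DC AF.
Read back as little-endian, the first byte is least significant, giving 0xAFDC3E55.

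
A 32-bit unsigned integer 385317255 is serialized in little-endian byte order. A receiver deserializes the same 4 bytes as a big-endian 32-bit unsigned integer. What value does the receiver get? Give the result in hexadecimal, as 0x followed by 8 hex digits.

0x8779F716

385317255 in 32-bit hexadecimal is 0x16F77987.
Stored little-endian, the bytes at ascending addresses are 87 79 F7 16.
Read back as big-endian, the last byte is least significant, giving 0x8779F716.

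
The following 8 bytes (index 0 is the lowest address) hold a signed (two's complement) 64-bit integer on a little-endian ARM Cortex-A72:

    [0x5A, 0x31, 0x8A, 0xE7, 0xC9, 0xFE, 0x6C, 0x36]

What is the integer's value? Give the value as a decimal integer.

3921789518659334490

Little-endian stores the least-significant byte at the lowest address.
Reassemble most-significant byte first: 36 6C FE C9 E7 8A 31 5A → 0x366CFEC9E78A315A.
0x366CFEC9E78A315A = 3921789518659334490.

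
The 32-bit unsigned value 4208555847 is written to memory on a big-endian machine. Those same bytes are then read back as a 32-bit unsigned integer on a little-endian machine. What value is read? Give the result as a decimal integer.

4208555847 in 32-bit hexadecimal is 0xFAD97747.
Stored big-endian, the bytes at ascending addresses are FA D9 77 47.
Read back as little-endian, the first byte is least significant, giving 0x4777D9FA.
0x4777D9FA = 1199036922.

1199036922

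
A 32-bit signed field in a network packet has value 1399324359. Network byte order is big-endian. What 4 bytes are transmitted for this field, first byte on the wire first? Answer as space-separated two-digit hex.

53 67 FE C7

1399324359 in hexadecimal, padded to 32 bits, is 0x5367FEC7.
Split into bytes (most-significant first): 53 67 FE C7.
Big-endian: lowest address holds the most-significant byte.
So the memory order matches the most-significant-first order: 53 67 FE C7.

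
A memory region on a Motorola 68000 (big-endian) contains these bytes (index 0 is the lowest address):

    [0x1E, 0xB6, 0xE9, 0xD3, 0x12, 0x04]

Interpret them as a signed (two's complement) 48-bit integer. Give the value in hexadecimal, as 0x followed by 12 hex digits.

0x1EB6E9D31204

Big-endian stores the most-significant byte at the lowest address.
The bytes are already most-significant first: 0x1EB6E9D31204.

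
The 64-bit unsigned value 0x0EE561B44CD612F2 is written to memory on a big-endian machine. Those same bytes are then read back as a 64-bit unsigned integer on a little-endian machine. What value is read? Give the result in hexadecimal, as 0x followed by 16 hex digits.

0xF212D64CB461E50E

Stored big-endian, the bytes at ascending addresses are 0E E5 61 B4 4C D6 12 F2.
Read back as little-endian, the first byte is least significant, giving 0xF212D64CB461E50E.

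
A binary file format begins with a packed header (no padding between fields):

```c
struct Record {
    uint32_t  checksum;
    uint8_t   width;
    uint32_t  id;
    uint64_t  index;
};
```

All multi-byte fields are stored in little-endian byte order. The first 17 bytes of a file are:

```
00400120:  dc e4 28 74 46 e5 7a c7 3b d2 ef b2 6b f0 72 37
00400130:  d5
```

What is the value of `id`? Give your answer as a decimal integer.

1002928869

`id` follows `checksum` (4 B), `width` (1 B), so it starts at offset 4 + 1 = 5 and occupies 4 bytes.
Bytes at offsets 5..8: E5 7A C7 3B.
Little-endian stores the least-significant byte at the lowest address.
Reassemble most-significant byte first: 3B C7 7A E5 → 0x3BC77AE5.
0x3BC77AE5 = 1002928869.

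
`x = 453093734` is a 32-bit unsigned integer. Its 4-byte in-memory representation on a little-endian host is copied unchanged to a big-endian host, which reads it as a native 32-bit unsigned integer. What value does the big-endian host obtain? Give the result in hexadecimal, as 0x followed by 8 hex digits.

453093734 in 32-bit hexadecimal is 0x1B01A966.
Stored little-endian, the bytes at ascending addresses are 66 A9 01 1B.
Read back as big-endian, the last byte is least significant, giving 0x66A9011B.

0x66A9011B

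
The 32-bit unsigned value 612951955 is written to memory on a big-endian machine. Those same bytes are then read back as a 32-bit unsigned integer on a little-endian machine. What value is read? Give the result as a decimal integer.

612951955 in 32-bit hexadecimal is 0x2488E793.
Stored big-endian, the bytes at ascending addresses are 24 88 E7 93.
Read back as little-endian, the first byte is least significant, giving 0x93E78824.
0x93E78824 = 2481424420.

2481424420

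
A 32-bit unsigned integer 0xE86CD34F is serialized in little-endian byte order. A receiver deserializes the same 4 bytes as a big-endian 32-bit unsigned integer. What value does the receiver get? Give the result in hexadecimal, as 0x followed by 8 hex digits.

Stored little-endian, the bytes at ascending addresses are 4F D3 6C E8.
Read back as big-endian, the last byte is least significant, giving 0x4FD36CE8.

0x4FD36CE8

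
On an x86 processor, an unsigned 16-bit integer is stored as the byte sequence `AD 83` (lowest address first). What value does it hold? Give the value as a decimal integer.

33709

In little-endian order the low byte comes first in memory.
Reassemble most-significant byte first: 83 AD → 0x83AD.
0x83AD = 33709.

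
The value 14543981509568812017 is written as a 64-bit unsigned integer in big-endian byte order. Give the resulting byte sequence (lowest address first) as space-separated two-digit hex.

C9 D6 9A 20 29 B2 D3 F1

14543981509568812017 in hexadecimal, padded to 64 bits, is 0xC9D69A2029B2D3F1.
Split into bytes (most-significant first): C9 D6 9A 20 29 B2 D3 F1.
Big-endian stores the most-significant byte at the lowest address.
So the memory order matches the most-significant-first order: C9 D6 9A 20 29 B2 D3 F1.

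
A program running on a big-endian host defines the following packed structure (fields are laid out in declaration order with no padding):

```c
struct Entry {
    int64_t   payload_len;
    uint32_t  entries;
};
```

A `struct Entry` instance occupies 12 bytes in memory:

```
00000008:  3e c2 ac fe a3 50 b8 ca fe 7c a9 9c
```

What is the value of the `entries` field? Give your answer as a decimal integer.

`entries` follows `payload_len` (8 bytes), so it starts at byte offset 8 and occupies 4 bytes.
Bytes at offsets 8..11: FE 7C A9 9C.
Big-endian: lowest address holds the most-significant byte.
The bytes are already most-significant first: 0xFE7CA99C.
0xFE7CA99C = 4269582748.

4269582748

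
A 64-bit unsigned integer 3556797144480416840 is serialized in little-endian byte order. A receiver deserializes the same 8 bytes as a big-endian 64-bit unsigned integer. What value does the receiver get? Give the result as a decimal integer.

3556797144480416840 in 64-bit hexadecimal is 0x315C48287EE10448.
Stored little-endian, the bytes at ascending addresses are 48 04 E1 7E 28 48 5C 31.
Read back as big-endian, the last byte is least significant, giving 0x4804E17E28485C31.
0x4804E17E28485C31 = 5189520602595613745.

5189520602595613745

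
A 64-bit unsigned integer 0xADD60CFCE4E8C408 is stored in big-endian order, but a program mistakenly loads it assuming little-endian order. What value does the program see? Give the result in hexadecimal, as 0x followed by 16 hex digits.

0x08C4E8E4FC0CD6AD

Stored big-endian, the bytes at ascending addresses are AD D6 0C FC E4 E8 C4 08.
Read back as little-endian, the first byte is least significant, giving 0x08C4E8E4FC0CD6AD.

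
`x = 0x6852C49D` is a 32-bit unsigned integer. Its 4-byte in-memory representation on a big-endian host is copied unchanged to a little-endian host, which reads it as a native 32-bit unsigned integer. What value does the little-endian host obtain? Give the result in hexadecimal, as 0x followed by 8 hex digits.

0x9DC45268

Stored big-endian, the bytes at ascending addresses are 68 52 C4 9D.
Read back as little-endian, the first byte is least significant, giving 0x9DC45268.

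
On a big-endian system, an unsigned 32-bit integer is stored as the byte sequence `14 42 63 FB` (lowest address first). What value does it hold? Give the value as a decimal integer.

In big-endian order the high byte comes first in memory.
The bytes are already most-significant first: 0x144263FB.
0x144263FB = 339895291.

339895291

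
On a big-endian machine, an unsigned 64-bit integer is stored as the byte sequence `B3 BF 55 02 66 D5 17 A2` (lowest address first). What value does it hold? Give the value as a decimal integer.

Big-endian: lowest address holds the most-significant byte.
The bytes are already most-significant first: 0xB3BF550266D517A2.
0xB3BF550266D517A2 = 12952164522144372642.

12952164522144372642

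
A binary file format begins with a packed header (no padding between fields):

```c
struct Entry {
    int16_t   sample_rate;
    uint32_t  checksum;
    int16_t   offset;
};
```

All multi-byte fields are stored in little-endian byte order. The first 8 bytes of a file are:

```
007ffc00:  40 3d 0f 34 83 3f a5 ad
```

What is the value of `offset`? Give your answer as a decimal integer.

`offset` follows `sample_rate` (2 B), `checksum` (4 B), so it starts at offset 2 + 4 = 6 and occupies 2 bytes.
Bytes at offsets 6..7: A5 AD.
In little-endian order the low byte comes first in memory.
Reassemble most-significant byte first: AD A5 → 0xADA5.
Top bit is set, so as a signed 16-bit value this is 0xADA5 − 2^16 = -21083.

-21083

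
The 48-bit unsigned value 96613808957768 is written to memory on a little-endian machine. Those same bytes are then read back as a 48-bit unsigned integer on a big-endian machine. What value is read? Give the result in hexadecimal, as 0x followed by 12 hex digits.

96613808957768 in 48-bit hexadecimal is 0x57DEA7C36948.
Stored little-endian, the bytes at ascending addresses are 48 69 C3 A7 DE 57.
Read back as big-endian, the last byte is least significant, giving 0x4869C3A7DE57.

0x4869C3A7DE57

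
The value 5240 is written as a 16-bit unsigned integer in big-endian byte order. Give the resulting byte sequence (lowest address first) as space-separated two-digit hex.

14 78

5240 in hexadecimal, padded to 16 bits, is 0x1478.
Split into bytes (most-significant first): 14 78.
Big-endian: lowest address holds the most-significant byte.
So the memory order matches the most-significant-first order: 14 78.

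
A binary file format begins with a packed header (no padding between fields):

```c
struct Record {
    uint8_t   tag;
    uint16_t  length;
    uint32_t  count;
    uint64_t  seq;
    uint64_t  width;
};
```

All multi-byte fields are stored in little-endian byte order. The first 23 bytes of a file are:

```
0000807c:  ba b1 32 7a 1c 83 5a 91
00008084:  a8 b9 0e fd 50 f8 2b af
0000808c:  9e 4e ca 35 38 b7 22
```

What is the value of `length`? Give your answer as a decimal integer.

12977

`length` follows `tag` (1 byte), so it starts at byte offset 1 and occupies 2 bytes.
Bytes at offsets 1..2: B1 32.
Little-endian stores the least-significant byte at the lowest address.
Reassemble most-significant byte first: 32 B1 → 0x32B1.
0x32B1 = 12977.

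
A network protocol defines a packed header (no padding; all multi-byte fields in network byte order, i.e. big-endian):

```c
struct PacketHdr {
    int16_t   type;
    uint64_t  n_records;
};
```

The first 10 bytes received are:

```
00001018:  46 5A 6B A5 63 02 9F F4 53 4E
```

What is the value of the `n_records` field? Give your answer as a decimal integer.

`n_records` follows `type` (2 bytes), so it starts at byte offset 2 and occupies 8 bytes.
Bytes at offsets 2..9: 6B A5 63 02 9F F4 53 4E.
Big-endian stores the most-significant byte at the lowest address.
The bytes are already most-significant first: 0x6BA563029FF4534E.
0x6BA563029FF4534E = 7756714796140221262.

7756714796140221262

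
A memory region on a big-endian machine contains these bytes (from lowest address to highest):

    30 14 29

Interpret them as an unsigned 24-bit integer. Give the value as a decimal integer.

Big-endian stores the most-significant byte at the lowest address.
The bytes are already most-significant first: 0x301429.
0x301429 = 3150889.

3150889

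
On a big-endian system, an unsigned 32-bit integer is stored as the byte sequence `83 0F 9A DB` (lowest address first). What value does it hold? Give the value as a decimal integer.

Big-endian stores the most-significant byte at the lowest address.
The bytes are already most-significant first: 0x830F9ADB.
0x830F9ADB = 2198837979.

2198837979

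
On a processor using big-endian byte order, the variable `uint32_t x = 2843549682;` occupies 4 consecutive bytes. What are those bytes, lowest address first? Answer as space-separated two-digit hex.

2843549682 in hexadecimal, padded to 32 bits, is 0xA97D1FF2.
Split into bytes (most-significant first): A9 7D 1F F2.
Big-endian stores the most-significant byte at the lowest address.
So the memory order matches the most-significant-first order: A9 7D 1F F2.

A9 7D 1F F2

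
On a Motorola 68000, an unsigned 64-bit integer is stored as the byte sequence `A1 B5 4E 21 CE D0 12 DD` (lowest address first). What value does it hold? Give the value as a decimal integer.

11652305518001656541

Big-endian: lowest address holds the most-significant byte.
The bytes are already most-significant first: 0xA1B54E21CED012DD.
0xA1B54E21CED012DD = 11652305518001656541.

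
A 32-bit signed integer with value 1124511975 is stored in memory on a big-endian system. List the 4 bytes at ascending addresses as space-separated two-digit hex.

1124511975 in hexadecimal, padded to 32 bits, is 0x4306B0E7.
Split into bytes (most-significant first): 43 06 B0 E7.
Big-endian stores the most-significant byte at the lowest address.
So the memory order matches the most-significant-first order: 43 06 B0 E7.

43 06 B0 E7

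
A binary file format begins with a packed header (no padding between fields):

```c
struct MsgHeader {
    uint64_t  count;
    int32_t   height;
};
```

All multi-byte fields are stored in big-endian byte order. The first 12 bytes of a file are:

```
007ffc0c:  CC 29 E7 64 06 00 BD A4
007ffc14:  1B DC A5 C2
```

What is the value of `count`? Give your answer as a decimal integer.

14711544074565893540

`count` is the first field, at byte offset 0, occupying 8 bytes.
Bytes at offsets 0..7: CC 29 E7 64 06 00 BD A4.
Big-endian: lowest address holds the most-significant byte.
The bytes are already most-significant first: 0xCC29E7640600BDA4.
0xCC29E7640600BDA4 = 14711544074565893540.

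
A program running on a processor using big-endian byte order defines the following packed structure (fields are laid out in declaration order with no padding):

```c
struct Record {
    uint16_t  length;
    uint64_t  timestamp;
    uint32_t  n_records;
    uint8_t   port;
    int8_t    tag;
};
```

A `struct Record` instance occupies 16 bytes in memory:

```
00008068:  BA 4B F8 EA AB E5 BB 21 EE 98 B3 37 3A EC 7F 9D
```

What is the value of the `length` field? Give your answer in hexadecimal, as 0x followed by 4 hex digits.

`length` is the first field, at byte offset 0, occupying 2 bytes.
Bytes at offsets 0..1: BA 4B.
Big-endian: lowest address holds the most-significant byte.
The bytes are already most-significant first: 0xBA4B.

0xBA4B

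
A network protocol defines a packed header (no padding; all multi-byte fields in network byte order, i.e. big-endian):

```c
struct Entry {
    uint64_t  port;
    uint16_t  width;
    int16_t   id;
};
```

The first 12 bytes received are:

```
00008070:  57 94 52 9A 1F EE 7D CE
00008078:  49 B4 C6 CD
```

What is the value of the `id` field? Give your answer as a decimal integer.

-14643

`id` follows `port` (8 B), `width` (2 B), so it starts at offset 8 + 2 = 10 and occupies 2 bytes.
Bytes at offsets 10..11: C6 CD.
In big-endian order the high byte comes first in memory.
The bytes are already most-significant first: 0xC6CD.
Top bit is set, so as a signed 16-bit value this is 0xC6CD − 2^16 = -14643.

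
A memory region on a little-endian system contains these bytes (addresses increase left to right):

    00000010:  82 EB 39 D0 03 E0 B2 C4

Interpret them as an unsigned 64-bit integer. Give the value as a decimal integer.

14173637284271352706

Little-endian stores the least-significant byte at the lowest address.
Reassemble most-significant byte first: C4 B2 E0 03 D0 39 EB 82 → 0xC4B2E003D039EB82.
0xC4B2E003D039EB82 = 14173637284271352706.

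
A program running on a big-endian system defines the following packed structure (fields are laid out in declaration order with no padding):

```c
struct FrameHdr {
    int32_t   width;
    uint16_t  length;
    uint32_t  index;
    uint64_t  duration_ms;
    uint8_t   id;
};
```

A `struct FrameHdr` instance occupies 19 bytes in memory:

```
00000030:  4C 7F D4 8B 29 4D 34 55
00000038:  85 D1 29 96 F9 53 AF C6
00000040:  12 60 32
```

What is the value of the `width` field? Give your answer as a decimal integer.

`width` is the first field, at byte offset 0, occupying 4 bytes.
Bytes at offsets 0..3: 4C 7F D4 8B.
In big-endian order the high byte comes first in memory.
The bytes are already most-significant first: 0x4C7FD48B.
0x4C7FD48B = 1283445899.

1283445899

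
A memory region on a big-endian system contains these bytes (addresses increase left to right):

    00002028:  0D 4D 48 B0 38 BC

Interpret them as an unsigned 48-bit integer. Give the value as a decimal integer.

Big-endian: lowest address holds the most-significant byte.
The bytes are already most-significant first: 0x0D4D48B038BC.
0x0D4D48B038BC = 14625583151292.

14625583151292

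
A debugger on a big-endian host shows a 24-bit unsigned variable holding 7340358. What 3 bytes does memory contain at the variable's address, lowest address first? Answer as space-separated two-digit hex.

7340358 in hexadecimal, padded to 24 bits, is 0x700146.
Split into bytes (most-significant first): 70 01 46.
In big-endian order the high byte comes first in memory.
So the memory order matches the most-significant-first order: 70 01 46.

70 01 46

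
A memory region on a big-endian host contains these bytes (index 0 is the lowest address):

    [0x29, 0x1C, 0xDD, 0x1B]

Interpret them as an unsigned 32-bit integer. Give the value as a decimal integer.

Big-endian stores the most-significant byte at the lowest address.
The bytes are already most-significant first: 0x291CDD1B.
0x291CDD1B = 689757467.

689757467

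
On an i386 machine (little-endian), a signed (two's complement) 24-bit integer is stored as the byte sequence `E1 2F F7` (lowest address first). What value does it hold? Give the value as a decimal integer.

In little-endian order the low byte comes first in memory.
Reassemble most-significant byte first: F7 2F E1 → 0xF72FE1.
Top bit is set, so as a signed 24-bit value this is 0xF72FE1 − 2^24 = -577567.

-577567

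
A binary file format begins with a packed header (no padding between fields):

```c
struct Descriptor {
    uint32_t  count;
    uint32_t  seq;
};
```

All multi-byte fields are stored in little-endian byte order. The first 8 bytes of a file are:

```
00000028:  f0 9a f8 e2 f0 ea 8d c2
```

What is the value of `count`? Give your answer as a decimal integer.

3807943408

`count` is the first field, at byte offset 0, occupying 4 bytes.
Bytes at offsets 0..3: F0 9A F8 E2.
Little-endian stores the least-significant byte at the lowest address.
Reassemble most-significant byte first: E2 F8 9A F0 → 0xE2F89AF0.
0xE2F89AF0 = 3807943408.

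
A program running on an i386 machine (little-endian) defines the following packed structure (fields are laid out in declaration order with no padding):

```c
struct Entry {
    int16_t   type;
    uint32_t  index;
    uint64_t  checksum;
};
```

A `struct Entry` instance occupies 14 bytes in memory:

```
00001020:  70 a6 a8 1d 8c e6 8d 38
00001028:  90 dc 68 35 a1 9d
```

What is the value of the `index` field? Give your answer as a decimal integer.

`index` follows `type` (2 bytes), so it starts at byte offset 2 and occupies 4 bytes.
Bytes at offsets 2..5: A8 1D 8C E6.
In little-endian order the low byte comes first in memory.
Reassemble most-significant byte first: E6 8C 1D A8 → 0xE68C1DA8.
0xE68C1DA8 = 3867942312.

3867942312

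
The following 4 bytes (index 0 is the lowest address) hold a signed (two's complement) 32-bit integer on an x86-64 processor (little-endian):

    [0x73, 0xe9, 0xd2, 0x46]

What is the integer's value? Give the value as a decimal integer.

In little-endian order the low byte comes first in memory.
Reassemble most-significant byte first: 46 D2 E9 73 → 0x46D2E973.
0x46D2E973 = 1188227443.

1188227443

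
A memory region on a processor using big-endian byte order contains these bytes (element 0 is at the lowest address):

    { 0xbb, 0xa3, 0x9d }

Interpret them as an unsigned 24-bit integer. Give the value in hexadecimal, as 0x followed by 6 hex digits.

Big-endian stores the most-significant byte at the lowest address.
The bytes are already most-significant first: 0xBBA39D.

0xBBA39D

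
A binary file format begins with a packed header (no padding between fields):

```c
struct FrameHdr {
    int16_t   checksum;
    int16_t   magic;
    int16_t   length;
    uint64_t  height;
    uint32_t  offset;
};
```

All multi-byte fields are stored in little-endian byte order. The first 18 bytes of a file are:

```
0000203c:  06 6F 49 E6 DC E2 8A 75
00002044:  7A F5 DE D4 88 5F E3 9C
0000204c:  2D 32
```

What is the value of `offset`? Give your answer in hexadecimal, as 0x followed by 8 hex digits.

0x322D9CE3

`offset` follows `checksum` (2 B), `magic` (2 B), `length` (2 B), `height` (8 B), so it starts at offset 2 + 2 + 2 + 8 = 14 and occupies 4 bytes.
Bytes at offsets 14..17: E3 9C 2D 32.
Little-endian stores the least-significant byte at the lowest address.
Reassemble most-significant byte first: 32 2D 9C E3 → 0x322D9CE3.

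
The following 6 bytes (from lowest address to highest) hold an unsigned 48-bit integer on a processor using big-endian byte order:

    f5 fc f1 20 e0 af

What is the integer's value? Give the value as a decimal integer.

270466726027439

In big-endian order the high byte comes first in memory.
The bytes are already most-significant first: 0xF5FCF120E0AF.
0xF5FCF120E0AF = 270466726027439.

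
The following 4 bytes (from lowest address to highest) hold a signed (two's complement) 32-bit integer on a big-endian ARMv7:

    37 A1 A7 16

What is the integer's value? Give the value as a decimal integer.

933340950

Big-endian stores the most-significant byte at the lowest address.
The bytes are already most-significant first: 0x37A1A716.
0x37A1A716 = 933340950.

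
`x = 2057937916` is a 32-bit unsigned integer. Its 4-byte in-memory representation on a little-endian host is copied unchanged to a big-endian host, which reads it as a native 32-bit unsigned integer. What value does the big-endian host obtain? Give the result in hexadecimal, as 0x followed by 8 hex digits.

0xFCA3A97A

2057937916 in 32-bit hexadecimal is 0x7AA9A3FC.
Stored little-endian, the bytes at ascending addresses are FC A3 A9 7A.
Read back as big-endian, the last byte is least significant, giving 0xFCA3A97A.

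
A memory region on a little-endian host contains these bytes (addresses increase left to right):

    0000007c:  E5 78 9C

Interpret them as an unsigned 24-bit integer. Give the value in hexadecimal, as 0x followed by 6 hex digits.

In little-endian order the low byte comes first in memory.
Reassemble most-significant byte first: 9C 78 E5 → 0x9C78E5.

0x9C78E5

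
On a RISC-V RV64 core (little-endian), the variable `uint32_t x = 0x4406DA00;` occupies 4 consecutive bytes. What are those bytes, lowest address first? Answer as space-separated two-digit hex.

00 DA 06 44

Split into bytes (most-significant first): 44 06 DA 00.
In little-endian order the low byte comes first in memory.
So at ascending addresses the bytes are 00 DA 06 44.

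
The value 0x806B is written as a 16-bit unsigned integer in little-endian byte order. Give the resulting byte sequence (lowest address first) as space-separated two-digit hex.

6B 80

Split into bytes (most-significant first): 80 6B.
Little-endian: lowest address holds the least-significant byte.
So at ascending addresses the bytes are 6B 80.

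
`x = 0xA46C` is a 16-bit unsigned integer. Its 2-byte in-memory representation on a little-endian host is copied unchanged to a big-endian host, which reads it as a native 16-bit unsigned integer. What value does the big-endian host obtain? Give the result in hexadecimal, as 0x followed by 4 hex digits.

0x6CA4

Stored little-endian, the bytes at ascending addresses are 6C A4.
Read back as big-endian, the last byte is least significant, giving 0x6CA4.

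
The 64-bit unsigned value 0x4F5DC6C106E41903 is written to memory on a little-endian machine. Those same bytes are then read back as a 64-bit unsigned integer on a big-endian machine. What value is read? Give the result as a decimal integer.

Stored little-endian, the bytes at ascending addresses are 03 19 E4 06 C1 C6 5D 4F.
Read back as big-endian, the last byte is least significant, giving 0x0319E406C1C65D4F.
0x0319E406C1C65D4F = 223460374203489615.

223460374203489615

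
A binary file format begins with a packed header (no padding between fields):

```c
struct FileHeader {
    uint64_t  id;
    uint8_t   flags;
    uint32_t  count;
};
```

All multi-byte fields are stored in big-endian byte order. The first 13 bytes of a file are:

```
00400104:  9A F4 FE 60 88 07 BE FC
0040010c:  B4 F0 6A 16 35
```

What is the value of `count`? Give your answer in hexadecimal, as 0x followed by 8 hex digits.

`count` follows `id` (8 B), `flags` (1 B), so it starts at offset 8 + 1 = 9 and occupies 4 bytes.
Bytes at offsets 9..12: F0 6A 16 35.
Big-endian: lowest address holds the most-significant byte.
The bytes are already most-significant first: 0xF06A1635.

0xF06A1635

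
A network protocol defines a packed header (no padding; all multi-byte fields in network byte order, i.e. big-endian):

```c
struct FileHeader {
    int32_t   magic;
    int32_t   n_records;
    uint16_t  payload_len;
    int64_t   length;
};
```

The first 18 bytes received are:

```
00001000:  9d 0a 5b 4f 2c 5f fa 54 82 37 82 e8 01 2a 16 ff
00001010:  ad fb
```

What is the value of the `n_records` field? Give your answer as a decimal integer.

744487508

`n_records` follows `magic` (4 bytes), so it starts at byte offset 4 and occupies 4 bytes.
Bytes at offsets 4..7: 2C 5F FA 54.
In big-endian order the high byte comes first in memory.
The bytes are already most-significant first: 0x2C5FFA54.
0x2C5FFA54 = 744487508.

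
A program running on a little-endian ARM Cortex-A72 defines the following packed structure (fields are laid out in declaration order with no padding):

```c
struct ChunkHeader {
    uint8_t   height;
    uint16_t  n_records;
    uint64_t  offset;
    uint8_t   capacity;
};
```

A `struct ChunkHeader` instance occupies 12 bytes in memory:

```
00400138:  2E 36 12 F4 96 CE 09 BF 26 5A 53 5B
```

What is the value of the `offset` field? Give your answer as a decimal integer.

`offset` follows `height` (1 B), `n_records` (2 B), so it starts at offset 1 + 2 = 3 and occupies 8 bytes.
Bytes at offsets 3..10: F4 96 CE 09 BF 26 5A 53.
Little-endian stores the least-significant byte at the lowest address.
Reassemble most-significant byte first: 53 5A 26 BF 09 CE 96 F4 → 0x535A26BF09CE96F4.
0x535A26BF09CE96F4 = 6006155654997120756.

6006155654997120756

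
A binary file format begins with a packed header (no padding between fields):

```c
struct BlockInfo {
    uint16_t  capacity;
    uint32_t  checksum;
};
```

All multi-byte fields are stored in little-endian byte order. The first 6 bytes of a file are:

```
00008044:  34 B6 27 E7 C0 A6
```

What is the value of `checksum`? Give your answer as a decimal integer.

2797659943

`checksum` follows `capacity` (2 bytes), so it starts at byte offset 2 and occupies 4 bytes.
Bytes at offsets 2..5: 27 E7 C0 A6.
Little-endian stores the least-significant byte at the lowest address.
Reassemble most-significant byte first: A6 C0 E7 27 → 0xA6C0E727.
0xA6C0E727 = 2797659943.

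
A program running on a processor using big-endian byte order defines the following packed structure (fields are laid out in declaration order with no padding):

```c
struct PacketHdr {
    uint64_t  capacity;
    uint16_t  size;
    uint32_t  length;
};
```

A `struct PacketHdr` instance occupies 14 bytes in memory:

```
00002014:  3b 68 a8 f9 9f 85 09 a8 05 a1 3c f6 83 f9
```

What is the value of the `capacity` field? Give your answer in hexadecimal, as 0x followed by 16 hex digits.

`capacity` is the first field, at byte offset 0, occupying 8 bytes.
Bytes at offsets 0..7: 3B 68 A8 F9 9F 85 09 A8.
In big-endian order the high byte comes first in memory.
The bytes are already most-significant first: 0x3B68A8F99F8509A8.

0x3B68A8F99F8509A8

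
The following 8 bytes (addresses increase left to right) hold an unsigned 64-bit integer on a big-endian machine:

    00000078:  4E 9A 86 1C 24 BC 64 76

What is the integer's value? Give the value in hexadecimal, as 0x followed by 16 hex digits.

0x4E9A861C24BC6476

Big-endian: lowest address holds the most-significant byte.
The bytes are already most-significant first: 0x4E9A861C24BC6476.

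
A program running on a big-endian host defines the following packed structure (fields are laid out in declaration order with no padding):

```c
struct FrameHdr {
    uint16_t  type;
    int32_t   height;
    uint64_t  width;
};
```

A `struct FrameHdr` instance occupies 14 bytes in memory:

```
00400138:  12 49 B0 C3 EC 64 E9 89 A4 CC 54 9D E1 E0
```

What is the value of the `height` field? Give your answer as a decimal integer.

`height` follows `type` (2 bytes), so it starts at byte offset 2 and occupies 4 bytes.
Bytes at offsets 2..5: B0 C3 EC 64.
In big-endian order the high byte comes first in memory.
The bytes are already most-significant first: 0xB0C3EC64.
Top bit is set, so as a signed 32-bit value this is 0xB0C3EC64 − 2^32 = -1329337244.

-1329337244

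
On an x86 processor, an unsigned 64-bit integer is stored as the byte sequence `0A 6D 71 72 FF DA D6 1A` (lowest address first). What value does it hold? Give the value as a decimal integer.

1933973880673758474

In little-endian order the low byte comes first in memory.
Reassemble most-significant byte first: 1A D6 DA FF 72 71 6D 0A → 0x1AD6DAFF72716D0A.
0x1AD6DAFF72716D0A = 1933973880673758474.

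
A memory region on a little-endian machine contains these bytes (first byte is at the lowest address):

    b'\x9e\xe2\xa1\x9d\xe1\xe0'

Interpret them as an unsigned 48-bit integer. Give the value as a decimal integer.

In little-endian order the low byte comes first in memory.
Reassemble most-significant byte first: E0 E1 9D A1 E2 9E → 0xE0E19DA1E29E.
0xE0E19DA1E29E = 247259616895646.

247259616895646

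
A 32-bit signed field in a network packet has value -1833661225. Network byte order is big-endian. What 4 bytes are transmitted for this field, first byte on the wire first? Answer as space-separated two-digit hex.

92 B4 8C D7

Two's complement of -1833661225 in 32 bits: 1833661225 = 0x6D4B7329; invert → 0x92B48CD6; add 1 → 0x92B48CD7.
Split into bytes (most-significant first): 92 B4 8C D7.
Big-endian: lowest address holds the most-significant byte.
So the memory order matches the most-significant-first order: 92 B4 8C D7.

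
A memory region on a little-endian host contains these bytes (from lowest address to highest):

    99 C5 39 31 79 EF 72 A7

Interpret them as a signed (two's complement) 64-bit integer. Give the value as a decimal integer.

Little-endian: lowest address holds the least-significant byte.
Reassemble most-significant byte first: A7 72 EF 79 31 39 C5 99 → 0xA772EF793139C599.
Top bit is set, so as a signed 64-bit value this is 0xA772EF793139C599 − 2^64 = -6380774418234620519.

-6380774418234620519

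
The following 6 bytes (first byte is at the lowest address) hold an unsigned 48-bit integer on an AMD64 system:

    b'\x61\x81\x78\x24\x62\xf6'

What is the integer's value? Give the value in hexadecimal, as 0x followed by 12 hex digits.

In little-endian order the low byte comes first in memory.
Reassemble most-significant byte first: F6 62 24 78 81 61 → 0xF66224788161.

0xF66224788161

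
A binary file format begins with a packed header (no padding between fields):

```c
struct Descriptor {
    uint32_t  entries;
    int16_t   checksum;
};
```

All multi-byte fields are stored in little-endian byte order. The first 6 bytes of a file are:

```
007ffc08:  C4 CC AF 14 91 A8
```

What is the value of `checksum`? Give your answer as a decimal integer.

-22383

`checksum` follows `entries` (4 bytes), so it starts at byte offset 4 and occupies 2 bytes.
Bytes at offsets 4..5: 91 A8.
In little-endian order the low byte comes first in memory.
Reassemble most-significant byte first: A8 91 → 0xA891.
Top bit is set, so as a signed 16-bit value this is 0xA891 − 2^16 = -22383.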